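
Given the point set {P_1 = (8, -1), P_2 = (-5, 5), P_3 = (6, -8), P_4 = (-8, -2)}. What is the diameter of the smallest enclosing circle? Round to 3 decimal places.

17.029

A smallest enclosing disk is always determined by at most three of the input points on its boundary.
The farthest pair is P_2–P_3 with squared distance 290. The circle on this segment as diameter has centre (0.5, -1.5) and r² = 290/4 = 72.5.
Check P_1: distance² to centre = 56.5 ≤ 72.5, so it lies inside.
All remaining points lie in this disk, and no smaller disk contains both endpoints, so this is the minimum enclosing circle.
Diameter = 2r = 2√(72.5) ≈ 17.029.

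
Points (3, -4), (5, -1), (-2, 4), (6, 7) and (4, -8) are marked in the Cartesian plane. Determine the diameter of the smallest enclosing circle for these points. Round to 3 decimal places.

15.216

The minimum enclosing circle of a finite set is fixed by two of the points (as a diameter) or three (as a circumcircle).
The minimum enclosing circle is determined by three boundary points: (-2, 4), (6, 7), (4, -8).
Their circumcentre is (80/19, -15/38) with r² = 83585/1444.
The farthest remaining point (3, -4) is at distance² 20885/1444 ≤ 83585/1444.
Diameter = 2r = 2√(83585/1444) ≈ 15.216.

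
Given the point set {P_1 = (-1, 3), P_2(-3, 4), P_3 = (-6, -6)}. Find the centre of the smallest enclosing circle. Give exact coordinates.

(-197/46, -49/46)

Side lengths²: P_1P_2² = 5, P_1P_3² = 106, P_2P_3² = 109.
Since P_2P_3² = 109 < 106 + 5 = 111, the triangle is acute, so the smallest enclosing circle is the circumcircle.
Circumcentre = (-197/46, -49/46), r² = 28885/1058.
Centre = (-197/46, -49/46).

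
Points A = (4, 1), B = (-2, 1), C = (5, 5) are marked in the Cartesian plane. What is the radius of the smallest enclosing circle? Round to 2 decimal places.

Side lengths²: AB² = 36, AC² = 17, BC² = 65.
Since BC² = 65 ≥ 36 + 17 = 53, the angle opposite BC is not acute, so the smallest enclosing circle has BC as diameter.
Centre = midpoint of BC = (1.5, 3), r² = 65/4 = 16.25.
r = √(16.25) ≈ 4.03.

4.03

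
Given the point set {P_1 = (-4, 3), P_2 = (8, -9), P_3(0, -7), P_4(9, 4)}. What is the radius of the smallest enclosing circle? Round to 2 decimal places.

A smallest enclosing disk is always determined by at most three of the input points on its boundary.
The minimum enclosing circle is determined by three boundary points: P_1, P_2, P_4.
Their circumcentre is (41/14, -29/14) with r² = 7225/98.
The farthest remaining point P_3 is at distance² 3221/98 ≤ 7225/98.
r = √(7225/98) ≈ 8.59.

8.59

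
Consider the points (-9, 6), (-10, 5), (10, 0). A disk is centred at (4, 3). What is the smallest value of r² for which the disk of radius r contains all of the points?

200

The required radius is the distance from (4, 3) to the farthest point.
Squared distances: 178, 200, 45.
Maximum is 200, attained at (-10, 5).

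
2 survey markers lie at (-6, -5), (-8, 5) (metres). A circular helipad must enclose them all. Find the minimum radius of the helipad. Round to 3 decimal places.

5.099

The smallest circle enclosing two points has them as diameter endpoints.
Centre = midpoint = (-7, 0); r² = |(-6, -5)−(-8, 5)|²/4 = 104/4 = 26.
r = √26 ≈ 5.099.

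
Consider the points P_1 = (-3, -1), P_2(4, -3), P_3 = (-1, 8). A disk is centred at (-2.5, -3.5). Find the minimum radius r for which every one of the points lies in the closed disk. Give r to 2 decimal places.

11.60

The required radius is the distance from (-2.5, -3.5) to the farthest point.
Squared distances: 6.5, 42.5, 134.5.
Maximum is 134.5, attained at P_3.
r = √(134.5) ≈ 11.60.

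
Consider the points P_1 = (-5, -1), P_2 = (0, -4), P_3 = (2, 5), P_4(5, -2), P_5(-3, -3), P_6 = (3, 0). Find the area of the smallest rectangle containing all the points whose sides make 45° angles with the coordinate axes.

71.5

In coordinates u = x + y, v = x − y the rectangle is axis-aligned; the map (x,y)→(u,v) scales areas by 2.
u-values: -6, -4, 7, 3, -6, 3; range = 7 − (-6) = 13.
v-values: -4, 4, -3, 7, 0, 3; range = 7 − (-4) = 11.
Area = (13 × 11) / 2 = 71.5.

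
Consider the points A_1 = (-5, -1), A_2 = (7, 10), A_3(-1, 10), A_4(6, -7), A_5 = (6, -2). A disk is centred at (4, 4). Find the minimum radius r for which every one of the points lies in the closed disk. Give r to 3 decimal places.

The required radius is the distance from (4, 4) to the farthest point.
Squared distances: 106, 45, 61, 125, 40.
Maximum is 125, attained at A_4.
r = √125 ≈ 11.180.

11.180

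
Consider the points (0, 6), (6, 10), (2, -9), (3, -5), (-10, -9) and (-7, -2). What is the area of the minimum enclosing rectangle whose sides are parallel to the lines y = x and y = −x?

297.5

In coordinates u = x + y, v = x − y the rectangle is axis-aligned; the map (x,y)→(u,v) scales areas by 2.
u-values: 6, 16, -7, -2, -19, -9; range = 16 − (-19) = 35.
v-values: -6, -4, 11, 8, -1, -5; range = 11 − (-6) = 17.
Area = (35 × 17) / 2 = 297.5.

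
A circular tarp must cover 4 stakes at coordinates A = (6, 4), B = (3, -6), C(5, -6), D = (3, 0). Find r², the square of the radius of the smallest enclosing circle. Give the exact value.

The minimum enclosing circle of a finite set is fixed by two of the points (as a diameter) or three (as a circumcircle).
The farthest pair is A–B with squared distance 109. The circle on this segment as diameter has centre (4.5, -1) and r² = 109/4 = 27.25.
Check C: distance² to centre = 25.25 ≤ 27.25, so it lies inside.
All remaining points lie in this disk, and no smaller disk contains both endpoints, so this is the minimum enclosing circle.

27.25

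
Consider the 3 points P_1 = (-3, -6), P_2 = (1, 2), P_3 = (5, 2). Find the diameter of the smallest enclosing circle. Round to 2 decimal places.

Side lengths²: P_1P_2² = 80, P_1P_3² = 128, P_2P_3² = 16.
Since P_1P_3² = 128 ≥ 80 + 16 = 96, the angle opposite P_1P_3 is not acute, so the smallest enclosing circle has P_1P_3 as diameter.
Centre = midpoint of P_1P_3 = (1, -2), r² = 128/4 = 32.
Diameter = 2r = 2√32 ≈ 11.31.

11.31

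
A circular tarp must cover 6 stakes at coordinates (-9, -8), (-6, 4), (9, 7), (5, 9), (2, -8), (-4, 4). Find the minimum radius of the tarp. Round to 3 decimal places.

The minimum enclosing circle of a finite set is fixed by two of the points (as a diameter) or three (as a circumcircle).
The farthest pair is (-9, -8)–(9, 7) with squared distance 549. The circle on this segment as diameter has centre (0, -0.5) and r² = 549/4 = 137.25.
Check (-6, 4): distance² to centre = 56.25 ≤ 137.25, so it lies inside.
All remaining points lie in this disk, and no smaller disk contains both endpoints, so this is the minimum enclosing circle.
r = √(137.25) ≈ 11.715.

11.715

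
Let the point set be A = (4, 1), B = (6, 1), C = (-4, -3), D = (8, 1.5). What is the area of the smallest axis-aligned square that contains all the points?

The bounding box has width 12 and height 4.5.
An axis-aligned square enclosing the set must have side ≥ max(width, height).
So the minimum side is max(12, 4.5) = 12.
Area = 12² = 144.

144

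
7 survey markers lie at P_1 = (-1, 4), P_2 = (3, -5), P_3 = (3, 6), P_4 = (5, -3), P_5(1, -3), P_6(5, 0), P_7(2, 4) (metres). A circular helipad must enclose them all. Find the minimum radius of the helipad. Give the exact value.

The minimum enclosing circle of a finite set is fixed by two of the points (as a diameter) or three (as a circumcircle).
The farthest pair is P_2–P_3 with squared distance 121. The circle on this segment as diameter has centre (3, 0.5) and r² = 121/4 = 30.25.
Check P_1: distance² to centre = 28.25 ≤ 30.25, so it lies inside.
All remaining points lie in this disk, and no smaller disk contains both endpoints, so this is the minimum enclosing circle.
r = √(30.25) = 5.5.

5.5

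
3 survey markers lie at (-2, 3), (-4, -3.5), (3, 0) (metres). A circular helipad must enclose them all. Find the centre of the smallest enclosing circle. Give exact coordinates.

Call the three points A, B, C in the order given.
Side lengths²: AB² = 46.25, AC² = 34, BC² = 61.25.
Since BC² = 61.25 < 46.25 + 34 = 80.25, the triangle is acute, so the smallest enclosing circle is the circumcircle.
Circumcentre = (-41/44, -39/44), r² = 15725/968.
Centre = (-41/44, -39/44).

(-41/44, -39/44)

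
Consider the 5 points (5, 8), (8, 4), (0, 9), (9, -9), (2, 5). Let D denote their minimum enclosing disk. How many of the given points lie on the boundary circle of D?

The minimum enclosing circle of a finite set is fixed by two of the points (as a diameter) or three (as a circumcircle).
The farthest pair is (0, 9)–(9, -9) with squared distance 405. The circle on this segment as diameter has centre (4.5, 0) and r² = 405/4 = 101.25.
Check (5, 8): distance² to centre = 64.25 ≤ 101.25, so it lies inside.
All remaining points lie in this disk, and no smaller disk contains both endpoints, so this is the minimum enclosing circle.
The points at distance exactly r from the centre are (0, 9), (9, -9) — 2 points.

2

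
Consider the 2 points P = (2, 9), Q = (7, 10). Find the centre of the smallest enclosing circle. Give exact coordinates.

The smallest circle enclosing two points has them as diameter endpoints.
Centre = midpoint = (4.5, 9.5); r² = |PQ|²/4 = 26/4 = 6.5.
Centre = (4.5, 9.5).

(4.5, 9.5)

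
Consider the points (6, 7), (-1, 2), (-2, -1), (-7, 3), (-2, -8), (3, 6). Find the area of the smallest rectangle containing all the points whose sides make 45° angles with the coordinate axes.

In coordinates u = x + y, v = x − y the rectangle is axis-aligned; the map (x,y)→(u,v) scales areas by 2.
u-values: 13, 1, -3, -4, -10, 9; range = 13 − (-10) = 23.
v-values: -1, -3, -1, -10, 6, -3; range = 6 − (-10) = 16.
Area = (23 × 16) / 2 = 184.

184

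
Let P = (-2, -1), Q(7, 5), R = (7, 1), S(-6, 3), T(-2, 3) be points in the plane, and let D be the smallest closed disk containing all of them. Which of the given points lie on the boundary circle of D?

By Welzl's lemma the MEC is supported by two points (diametrically opposite) or three points (on a circumcircle).
The minimum enclosing circle is determined by three boundary points: Q, R, S.
Their circumcentre is (17/26, 3) with r² = 29929/676.
The farthest remaining point P is at distance² 15577/676 ≤ 29929/676.
The points at distance exactly r from the centre are Q, R, S — 3 points.

Q, R, S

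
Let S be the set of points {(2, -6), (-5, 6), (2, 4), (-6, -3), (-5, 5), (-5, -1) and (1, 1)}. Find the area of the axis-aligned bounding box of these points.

96

x ranges over [-6, 2], width 8.
y ranges over [-6, 6], height 12.
Area = 8 × 12 = 96.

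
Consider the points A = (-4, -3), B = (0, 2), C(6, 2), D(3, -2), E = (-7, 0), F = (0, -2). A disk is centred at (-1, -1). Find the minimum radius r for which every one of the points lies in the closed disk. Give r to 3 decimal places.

The required radius is the distance from (-1, -1) to the farthest point.
Squared distances: 13, 10, 58, 17, 37, 2.
Maximum is 58, attained at C.
r = √58 ≈ 7.616.

7.616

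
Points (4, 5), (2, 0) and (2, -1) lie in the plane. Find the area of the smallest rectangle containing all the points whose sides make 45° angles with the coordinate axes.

16

In coordinates u = x + y, v = x − y the rectangle is axis-aligned; the map (x,y)→(u,v) scales areas by 2.
u-values: 9, 2, 1; range = 9 − 1 = 8.
v-values: -1, 2, 3; range = 3 − (-1) = 4.
Area = (8 × 4) / 2 = 16.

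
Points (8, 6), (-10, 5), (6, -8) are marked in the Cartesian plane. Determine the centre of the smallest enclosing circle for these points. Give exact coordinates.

(-0.7, 0.1)

Call the three points A, B, C in the order given.
Side lengths²: AB² = 325, AC² = 200, BC² = 425.
Since BC² = 425 < 325 + 200 = 525, the triangle is acute, so the smallest enclosing circle is the circumcircle.
Circumcentre = (-0.7, 0.1), r² = 110.5.
Centre = (-0.7, 0.1).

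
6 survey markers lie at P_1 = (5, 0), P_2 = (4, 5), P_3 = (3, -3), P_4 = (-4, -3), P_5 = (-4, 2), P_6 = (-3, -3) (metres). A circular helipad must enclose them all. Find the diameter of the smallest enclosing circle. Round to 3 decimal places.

The minimum enclosing circle of a finite set is fixed by two of the points (as a diameter) or three (as a circumcircle).
The farthest pair is P_2–P_4 with squared distance 128. The circle on this segment as diameter has centre (0, 1) and r² = 128/4 = 32.
Check P_1: distance² to centre = 26 ≤ 32, so it lies inside.
All remaining points lie in this disk, and no smaller disk contains both endpoints, so this is the minimum enclosing circle.
Diameter = 2r = 2√32 ≈ 11.314.

11.314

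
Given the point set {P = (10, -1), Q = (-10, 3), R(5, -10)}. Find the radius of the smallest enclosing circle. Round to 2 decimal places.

Side lengths²: PQ² = 416, PR² = 106, QR² = 394.
Since PQ² = 416 < 394 + 106 = 500, the triangle is acute, so the smallest enclosing circle is the circumcircle.
Circumcentre = (-0.42, -1.1), r² = 108.5864.
r = √(108.5864) ≈ 10.42.

10.42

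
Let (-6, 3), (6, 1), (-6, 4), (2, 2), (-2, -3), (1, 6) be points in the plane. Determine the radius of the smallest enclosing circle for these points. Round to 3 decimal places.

A smallest enclosing disk is always determined by at most three of the input points on its boundary.
The farthest pair is (6, 1)–(-6, 4) with squared distance 153. The circle on this segment as diameter has centre (0, 2.5) and r² = 153/4 = 38.25.
Check (-6, 3): distance² to centre = 36.25 ≤ 38.25, so it lies inside.
All remaining points lie in this disk, and no smaller disk contains both endpoints, so this is the minimum enclosing circle.
r = √(38.25) ≈ 6.185.

6.185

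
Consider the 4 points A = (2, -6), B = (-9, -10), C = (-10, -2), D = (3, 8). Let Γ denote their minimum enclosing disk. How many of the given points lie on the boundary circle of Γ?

The farthest pair is B–D with squared distance 468. The circle on this segment as diameter has centre (-3, -1) and r² = 468/4 = 117.
Check A: distance² to centre = 50 ≤ 117, so it lies inside.
All remaining points lie in this disk, and no smaller disk contains both endpoints, so this is the minimum enclosing circle.
The points at distance exactly r from the centre are B, D — 2 points.

2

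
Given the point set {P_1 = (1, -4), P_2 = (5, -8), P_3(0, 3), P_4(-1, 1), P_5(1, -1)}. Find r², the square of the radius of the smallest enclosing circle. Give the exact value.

A smallest enclosing disk is always determined by at most three of the input points on its boundary.
The farthest pair is P_2–P_3 with squared distance 146. The circle on this segment as diameter has centre (2.5, -2.5) and r² = 146/4 = 36.5.
Check P_1: distance² to centre = 4.5 ≤ 36.5, so it lies inside.
All remaining points lie in this disk, and no smaller disk contains both endpoints, so this is the minimum enclosing circle.

36.5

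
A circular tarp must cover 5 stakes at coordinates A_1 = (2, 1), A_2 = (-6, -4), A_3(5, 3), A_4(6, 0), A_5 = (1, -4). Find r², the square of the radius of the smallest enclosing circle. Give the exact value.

42.5

The farthest pair is A_2–A_3 with squared distance 170. The circle on this segment as diameter has centre (-0.5, -0.5) and r² = 170/4 = 42.5.
Check A_1: distance² to centre = 8.5 ≤ 42.5, so it lies inside.
All remaining points lie in this disk, and no smaller disk contains both endpoints, so this is the minimum enclosing circle.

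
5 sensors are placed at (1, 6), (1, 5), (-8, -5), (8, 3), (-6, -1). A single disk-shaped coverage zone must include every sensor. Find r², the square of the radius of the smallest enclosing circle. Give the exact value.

A smallest enclosing disk is always determined by at most three of the input points on its boundary.
The farthest pair is (-8, -5)–(8, 3) with squared distance 320. The circle on this segment as diameter has centre (0, -1) and r² = 320/4 = 80.
Check (1, 6): distance² to centre = 50 ≤ 80, so it lies inside.
All remaining points lie in this disk, and no smaller disk contains both endpoints, so this is the minimum enclosing circle.

80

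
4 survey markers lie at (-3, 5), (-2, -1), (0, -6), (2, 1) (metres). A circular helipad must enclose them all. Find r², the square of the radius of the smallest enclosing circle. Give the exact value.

32.5

The minimum enclosing circle of a finite set is fixed by two of the points (as a diameter) or three (as a circumcircle).
The farthest pair is (-3, 5)–(0, -6) with squared distance 130. The circle on this segment as diameter has centre (-1.5, -0.5) and r² = 130/4 = 32.5.
Check (-2, -1): distance² to centre = 0.5 ≤ 32.5, so it lies inside.
All remaining points lie in this disk, and no smaller disk contains both endpoints, so this is the minimum enclosing circle.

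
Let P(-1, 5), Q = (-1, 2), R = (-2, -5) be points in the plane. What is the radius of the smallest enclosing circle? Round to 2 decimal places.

Side lengths²: PQ² = 9, PR² = 101, QR² = 50.
Since PR² = 101 ≥ 50 + 9 = 59, the angle opposite PR is not acute, so the smallest enclosing circle has PR as diameter.
Centre = midpoint of PR = (-1.5, 0), r² = 101/4 = 25.25.
r = √(25.25) ≈ 5.02.

5.02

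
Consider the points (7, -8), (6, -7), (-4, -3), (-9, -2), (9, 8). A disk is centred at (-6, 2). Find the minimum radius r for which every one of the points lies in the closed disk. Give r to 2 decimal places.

The required radius is the distance from (-6, 2) to the farthest point.
Squared distances: 269, 225, 29, 25, 261.
Maximum is 269, attained at (7, -8).
r = √269 ≈ 16.40.

16.40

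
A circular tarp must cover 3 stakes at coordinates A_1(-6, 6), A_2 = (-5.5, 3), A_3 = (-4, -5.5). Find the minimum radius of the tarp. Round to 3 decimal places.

Side lengths²: A_1A_2² = 9.25, A_1A_3² = 136.25, A_2A_3² = 74.5.
Since A_1A_3² = 136.25 ≥ 74.5 + 9.25 = 83.75, the angle opposite A_1A_3 is not acute, so the smallest enclosing circle has A_1A_3 as diameter.
Centre = midpoint of A_1A_3 = (-5, 0.25), r² = 136.25/4 = 34.0625.
r = √(34.0625) ≈ 5.836.

5.836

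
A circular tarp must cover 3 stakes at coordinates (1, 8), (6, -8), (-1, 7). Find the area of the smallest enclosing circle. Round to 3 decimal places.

220.697

Call the three points A, B, C in the order given.
Side lengths²: AB² = 281, AC² = 5, BC² = 274.
Since AB² = 281 ≥ 274 + 5 = 279, the angle opposite AB is not acute, so the smallest enclosing circle has AB as diameter.
Centre = midpoint of AB = (3.5, 0), r² = 281/4 = 70.25.
Area = π·r² = π·70.25 ≈ 220.697.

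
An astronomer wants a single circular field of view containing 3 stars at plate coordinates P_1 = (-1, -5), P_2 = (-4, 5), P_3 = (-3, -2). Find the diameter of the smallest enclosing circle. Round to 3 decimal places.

10.440

Side lengths²: P_1P_2² = 109, P_1P_3² = 13, P_2P_3² = 50.
Since P_1P_2² = 109 ≥ 50 + 13 = 63, the angle opposite P_1P_2 is not acute, so the smallest enclosing circle has P_1P_2 as diameter.
Centre = midpoint of P_1P_2 = (-2.5, 0), r² = 109/4 = 27.25.
Diameter = 2r = 2√(27.25) ≈ 10.440.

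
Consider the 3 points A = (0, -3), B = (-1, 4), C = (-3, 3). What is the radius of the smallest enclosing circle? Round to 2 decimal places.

Side lengths²: AB² = 50, AC² = 45, BC² = 5.
Since AB² = 50 ≥ 45 + 5 = 50, the angle opposite AB is not acute, so the smallest enclosing circle has AB as diameter.
Centre = midpoint of AB = (-0.5, 0.5), r² = 50/4 = 12.5.
r = √(12.5) ≈ 3.54.

3.54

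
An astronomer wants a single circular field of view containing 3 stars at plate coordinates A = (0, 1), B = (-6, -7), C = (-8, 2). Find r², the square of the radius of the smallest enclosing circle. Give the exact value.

Side lengths²: AB² = 100, AC² = 65, BC² = 85.
Since AB² = 100 < 85 + 65 = 150, the triangle is acute, so the smallest enclosing circle is the circumcircle.
Circumcentre = (-31/7, -27/14), r² = 5525/196.

5525/196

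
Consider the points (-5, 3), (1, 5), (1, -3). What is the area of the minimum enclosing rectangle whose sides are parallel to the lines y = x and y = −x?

In coordinates u = x + y, v = x − y the rectangle is axis-aligned; the map (x,y)→(u,v) scales areas by 2.
u-values: -2, 6, -2; range = 6 − (-2) = 8.
v-values: -8, -4, 4; range = 4 − (-8) = 12.
Area = (8 × 12) / 2 = 48.

48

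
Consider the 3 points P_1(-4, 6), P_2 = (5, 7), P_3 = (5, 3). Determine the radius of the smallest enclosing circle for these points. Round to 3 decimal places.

4.773

Side lengths²: P_1P_2² = 82, P_1P_3² = 90, P_2P_3² = 16.
Since P_1P_3² = 90 < 82 + 16 = 98, the triangle is acute, so the smallest enclosing circle is the circumcircle.
Circumcentre = (2/3, 5), r² = 205/9.
r = √(205/9) ≈ 4.773.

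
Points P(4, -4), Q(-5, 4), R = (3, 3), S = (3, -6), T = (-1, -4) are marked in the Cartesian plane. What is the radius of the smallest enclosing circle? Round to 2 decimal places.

The farthest pair is Q–S with squared distance 164. The circle on this segment as diameter has centre (-1, -1) and r² = 164/4 = 41.
Check P: distance² to centre = 34 ≤ 41, so it lies inside.
All remaining points lie in this disk, and no smaller disk contains both endpoints, so this is the minimum enclosing circle.
r = √41 ≈ 6.40.

6.40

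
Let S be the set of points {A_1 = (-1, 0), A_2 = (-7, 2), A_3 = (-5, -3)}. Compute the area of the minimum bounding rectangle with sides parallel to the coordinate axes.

x ranges over [-7, -1], width 6.
y ranges over [-3, 2], height 5.
Area = 6 × 5 = 30.

30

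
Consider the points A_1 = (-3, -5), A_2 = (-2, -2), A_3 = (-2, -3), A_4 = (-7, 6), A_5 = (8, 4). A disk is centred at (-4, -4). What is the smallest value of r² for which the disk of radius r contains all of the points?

208

The required radius is the distance from (-4, -4) to the farthest point.
Squared distances: 2, 8, 5, 109, 208.
Maximum is 208, attained at A_5.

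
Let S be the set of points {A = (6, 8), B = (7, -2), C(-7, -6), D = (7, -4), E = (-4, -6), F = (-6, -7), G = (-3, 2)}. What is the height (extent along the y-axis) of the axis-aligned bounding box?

max y = 8, min y = -7, so height = 15.

15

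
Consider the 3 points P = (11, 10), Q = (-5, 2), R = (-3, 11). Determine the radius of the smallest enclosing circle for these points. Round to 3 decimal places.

Side lengths²: PQ² = 320, PR² = 197, QR² = 85.
Since PQ² = 320 ≥ 197 + 85 = 282, the angle opposite PQ is not acute, so the smallest enclosing circle has PQ as diameter.
Centre = midpoint of PQ = (3, 6), r² = 320/4 = 80.
r = √80 ≈ 8.944.

8.944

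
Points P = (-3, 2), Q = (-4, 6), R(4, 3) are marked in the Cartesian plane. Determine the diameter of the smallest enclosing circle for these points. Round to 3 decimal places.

Side lengths²: PQ² = 17, PR² = 50, QR² = 73.
Since QR² = 73 ≥ 50 + 17 = 67, the angle opposite QR is not acute, so the smallest enclosing circle has QR as diameter.
Centre = midpoint of QR = (0, 4.5), r² = 73/4 = 18.25.
Diameter = 2r = 2√(18.25) ≈ 8.544.

8.544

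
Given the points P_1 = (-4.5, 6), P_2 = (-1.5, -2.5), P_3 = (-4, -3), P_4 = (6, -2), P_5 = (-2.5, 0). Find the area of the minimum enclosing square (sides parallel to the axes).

The bounding box has width 10.5 and height 9.
An axis-aligned square enclosing the set must have side ≥ max(width, height).
So the minimum side is max(10.5, 9) = 10.5.
Area = 10.5² = 110.25.

110.25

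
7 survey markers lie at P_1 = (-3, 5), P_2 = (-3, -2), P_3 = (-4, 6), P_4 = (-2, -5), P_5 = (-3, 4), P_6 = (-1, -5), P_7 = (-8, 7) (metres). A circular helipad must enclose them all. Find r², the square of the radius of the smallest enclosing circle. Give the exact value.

By Welzl's lemma the MEC is supported by two points (diametrically opposite) or three points (on a circumcircle).
The farthest pair is P_6–P_7 with squared distance 193. The circle on this segment as diameter has centre (-4.5, 1) and r² = 193/4 = 48.25.
Check P_1: distance² to centre = 18.25 ≤ 48.25, so it lies inside.
All remaining points lie in this disk, and no smaller disk contains both endpoints, so this is the minimum enclosing circle.

48.25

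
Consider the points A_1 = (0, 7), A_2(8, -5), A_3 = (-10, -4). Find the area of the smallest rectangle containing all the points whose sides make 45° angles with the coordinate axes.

In coordinates u = x + y, v = x − y the rectangle is axis-aligned; the map (x,y)→(u,v) scales areas by 2.
u-values: 7, 3, -14; range = 7 − (-14) = 21.
v-values: -7, 13, -6; range = 13 − (-7) = 20.
Area = (21 × 20) / 2 = 210.

210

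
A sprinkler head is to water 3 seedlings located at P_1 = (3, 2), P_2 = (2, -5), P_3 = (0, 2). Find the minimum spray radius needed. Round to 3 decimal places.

3.677

Side lengths²: P_1P_2² = 50, P_1P_3² = 9, P_2P_3² = 53.
Since P_2P_3² = 53 < 50 + 9 = 59, the triangle is acute, so the smallest enclosing circle is the circumcircle.
Circumcentre = (1.5, -19/14), r² = 1325/98.
r = √(1325/98) ≈ 3.677.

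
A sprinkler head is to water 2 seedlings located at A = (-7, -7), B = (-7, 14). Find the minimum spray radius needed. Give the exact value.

The smallest circle enclosing two points has them as diameter endpoints.
Centre = midpoint = (-7, 3.5); r² = |AB|²/4 = 441/4 = 110.25.
r = √(110.25) = 10.5.

10.5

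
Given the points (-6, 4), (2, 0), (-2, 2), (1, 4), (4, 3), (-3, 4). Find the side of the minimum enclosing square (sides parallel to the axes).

10

The bounding box has width 10 and height 4.
An axis-aligned square enclosing the set must have side ≥ max(width, height).
So the minimum side is max(10, 4) = 10.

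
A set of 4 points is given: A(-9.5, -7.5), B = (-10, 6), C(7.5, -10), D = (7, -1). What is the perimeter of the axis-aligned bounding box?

67

Width = max x − min x = 7.5 − (-10) = 17.5.
Height = max y − min y = 6 − (-10) = 16.
Perimeter = 2(17.5 + 16) = 67.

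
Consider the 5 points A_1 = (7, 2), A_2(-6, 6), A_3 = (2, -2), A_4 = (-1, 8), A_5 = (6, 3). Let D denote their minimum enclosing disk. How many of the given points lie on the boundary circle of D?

2

A smallest enclosing disk is always determined by at most three of the input points on its boundary.
The farthest pair is A_1–A_2 with squared distance 185. The circle on this segment as diameter has centre (0.5, 4) and r² = 185/4 = 46.25.
Check A_3: distance² to centre = 38.25 ≤ 46.25, so it lies inside.
All remaining points lie in this disk, and no smaller disk contains both endpoints, so this is the minimum enclosing circle.
The points at distance exactly r from the centre are A_1, A_2 — 2 points.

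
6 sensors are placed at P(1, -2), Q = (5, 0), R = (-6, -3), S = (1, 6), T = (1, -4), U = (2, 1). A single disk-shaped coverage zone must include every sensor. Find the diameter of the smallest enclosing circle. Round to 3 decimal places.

12.019

A smallest enclosing disk is always determined by at most three of the input points on its boundary.
The minimum enclosing circle is determined by three boundary points: Q, R, S.
Their circumcentre is (-1, 1/3) with r² = 325/9.
The farthest remaining point T is at distance² 205/9 ≤ 325/9.
Diameter = 2r = 2√(325/9) ≈ 12.019.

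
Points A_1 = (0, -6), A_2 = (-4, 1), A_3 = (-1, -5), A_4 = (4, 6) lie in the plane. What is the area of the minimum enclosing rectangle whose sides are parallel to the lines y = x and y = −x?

88

In coordinates u = x + y, v = x − y the rectangle is axis-aligned; the map (x,y)→(u,v) scales areas by 2.
u-values: -6, -3, -6, 10; range = 10 − (-6) = 16.
v-values: 6, -5, 4, -2; range = 6 − (-5) = 11.
Area = (16 × 11) / 2 = 88.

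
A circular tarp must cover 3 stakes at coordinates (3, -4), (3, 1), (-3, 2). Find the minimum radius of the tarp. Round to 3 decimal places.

4.243

Call the three points A, B, C in the order given.
Side lengths²: AB² = 25, AC² = 72, BC² = 37.
Since AC² = 72 ≥ 37 + 25 = 62, the angle opposite AC is not acute, so the smallest enclosing circle has AC as diameter.
Centre = midpoint of AC = (0, -1), r² = 72/4 = 18.
r = √18 ≈ 4.243.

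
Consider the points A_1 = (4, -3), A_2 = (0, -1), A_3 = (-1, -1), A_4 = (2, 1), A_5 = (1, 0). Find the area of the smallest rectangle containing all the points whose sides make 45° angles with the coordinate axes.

17.5

In coordinates u = x + y, v = x − y the rectangle is axis-aligned; the map (x,y)→(u,v) scales areas by 2.
u-values: 1, -1, -2, 3, 1; range = 3 − (-2) = 5.
v-values: 7, 1, 0, 1, 1; range = 7 − 0 = 7.
Area = (5 × 7) / 2 = 17.5.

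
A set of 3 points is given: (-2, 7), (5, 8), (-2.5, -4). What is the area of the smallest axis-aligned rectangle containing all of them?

x ranges over [-2.5, 5], width 7.5.
y ranges over [-4, 8], height 12.
Area = 7.5 × 12 = 90.

90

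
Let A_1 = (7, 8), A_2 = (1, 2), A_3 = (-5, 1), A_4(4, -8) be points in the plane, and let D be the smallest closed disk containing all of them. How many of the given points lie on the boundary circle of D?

The minimum enclosing circle of a finite set is fixed by two of the points (as a diameter) or three (as a circumcircle).
The minimum enclosing circle is determined by three boundary points: A_1, A_3, A_4.
Their circumcentre is (129/38, 15/38) with r² = 51145/722.
The farthest remaining point A_2 is at distance² 6001/722 ≤ 51145/722.
The points at distance exactly r from the centre are A_1, A_3, A_4 — 3 points.

3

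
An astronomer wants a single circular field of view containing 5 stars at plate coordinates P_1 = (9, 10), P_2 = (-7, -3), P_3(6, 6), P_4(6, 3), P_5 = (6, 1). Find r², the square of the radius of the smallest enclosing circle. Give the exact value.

106.25

The farthest pair is P_1–P_2 with squared distance 425. The circle on this segment as diameter has centre (1, 3.5) and r² = 425/4 = 106.25.
Check P_3: distance² to centre = 31.25 ≤ 106.25, so it lies inside.
All remaining points lie in this disk, and no smaller disk contains both endpoints, so this is the minimum enclosing circle.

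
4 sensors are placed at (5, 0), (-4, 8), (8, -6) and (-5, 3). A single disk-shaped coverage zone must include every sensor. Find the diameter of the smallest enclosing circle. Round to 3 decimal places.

The minimum enclosing circle of a finite set is fixed by two of the points (as a diameter) or three (as a circumcircle).
The farthest pair is (-4, 8)–(8, -6) with squared distance 340. The circle on this segment as diameter has centre (2, 1) and r² = 340/4 = 85.
Check (5, 0): distance² to centre = 10 ≤ 85, so it lies inside.
All remaining points lie in this disk, and no smaller disk contains both endpoints, so this is the minimum enclosing circle.
Diameter = 2r = 2√85 ≈ 18.439.

18.439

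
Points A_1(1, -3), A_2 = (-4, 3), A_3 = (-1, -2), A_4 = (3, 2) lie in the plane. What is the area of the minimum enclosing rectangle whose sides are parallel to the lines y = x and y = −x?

In coordinates u = x + y, v = x − y the rectangle is axis-aligned; the map (x,y)→(u,v) scales areas by 2.
u-values: -2, -1, -3, 5; range = 5 − (-3) = 8.
v-values: 4, -7, 1, 1; range = 4 − (-7) = 11.
Area = (8 × 11) / 2 = 44.

44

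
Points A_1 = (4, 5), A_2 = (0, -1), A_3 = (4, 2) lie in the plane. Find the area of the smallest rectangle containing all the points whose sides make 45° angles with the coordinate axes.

15

In coordinates u = x + y, v = x − y the rectangle is axis-aligned; the map (x,y)→(u,v) scales areas by 2.
u-values: 9, -1, 6; range = 9 − (-1) = 10.
v-values: -1, 1, 2; range = 2 − (-1) = 3.
Area = (10 × 3) / 2 = 15.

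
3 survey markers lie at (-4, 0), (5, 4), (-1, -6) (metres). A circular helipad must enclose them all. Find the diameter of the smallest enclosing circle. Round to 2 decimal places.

Call the three points A, B, C in the order given.
Side lengths²: AB² = 97, AC² = 45, BC² = 136.
Since BC² = 136 < 97 + 45 = 142, the triangle is acute, so the smallest enclosing circle is the circumcircle.
Circumcentre = (39/22, -19/22), r² = 8245/242.
Diameter = 2r = 2√(8245/242) ≈ 11.67.

11.67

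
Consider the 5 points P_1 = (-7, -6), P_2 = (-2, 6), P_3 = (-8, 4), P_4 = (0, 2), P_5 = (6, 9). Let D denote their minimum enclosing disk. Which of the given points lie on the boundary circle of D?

P_1, P_5

The farthest pair is P_1–P_5 with squared distance 394. The circle on this segment as diameter has centre (-0.5, 1.5) and r² = 394/4 = 98.5.
Check P_2: distance² to centre = 22.5 ≤ 98.5, so it lies inside.
All remaining points lie in this disk, and no smaller disk contains both endpoints, so this is the minimum enclosing circle.
The points at distance exactly r from the centre are P_1, P_5 — 2 points.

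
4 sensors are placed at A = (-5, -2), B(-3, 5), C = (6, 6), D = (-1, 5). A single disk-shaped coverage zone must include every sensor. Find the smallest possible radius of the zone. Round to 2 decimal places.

6.80

By Welzl's lemma the MEC is supported by two points (diametrically opposite) or three points (on a circumcircle).
The farthest pair is A–C with squared distance 185. The circle on this segment as diameter has centre (0.5, 2) and r² = 185/4 = 46.25.
Check B: distance² to centre = 21.25 ≤ 46.25, so it lies inside.
All remaining points lie in this disk, and no smaller disk contains both endpoints, so this is the minimum enclosing circle.
r = √(46.25) ≈ 6.80.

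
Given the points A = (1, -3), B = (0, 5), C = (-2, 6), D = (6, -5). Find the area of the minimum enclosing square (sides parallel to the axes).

The bounding box has width 8 and height 11.
An axis-aligned square enclosing the set must have side ≥ max(width, height).
So the minimum side is max(8, 11) = 11.
Area = 11² = 121.

121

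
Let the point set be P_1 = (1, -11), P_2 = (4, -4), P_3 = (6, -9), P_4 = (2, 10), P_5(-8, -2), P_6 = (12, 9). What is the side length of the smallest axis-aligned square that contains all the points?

21

The bounding box has width 20 and height 21.
An axis-aligned square enclosing the set must have side ≥ max(width, height).
So the minimum side is max(20, 21) = 21.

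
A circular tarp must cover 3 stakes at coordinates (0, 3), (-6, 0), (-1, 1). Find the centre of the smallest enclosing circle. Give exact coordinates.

(-3, 1.5)

Call the three points A, B, C in the order given.
Side lengths²: AB² = 45, AC² = 5, BC² = 26.
Since AB² = 45 ≥ 26 + 5 = 31, the angle opposite AB is not acute, so the smallest enclosing circle has AB as diameter.
Centre = midpoint of AB = (-3, 1.5), r² = 45/4 = 11.25.
Centre = (-3, 1.5).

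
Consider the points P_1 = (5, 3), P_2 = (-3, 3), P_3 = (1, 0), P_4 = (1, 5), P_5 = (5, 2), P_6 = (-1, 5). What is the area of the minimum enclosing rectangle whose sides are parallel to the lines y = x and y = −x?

36

In coordinates u = x + y, v = x − y the rectangle is axis-aligned; the map (x,y)→(u,v) scales areas by 2.
u-values: 8, 0, 1, 6, 7, 4; range = 8 − 0 = 8.
v-values: 2, -6, 1, -4, 3, -6; range = 3 − (-6) = 9.
Area = (8 × 9) / 2 = 36.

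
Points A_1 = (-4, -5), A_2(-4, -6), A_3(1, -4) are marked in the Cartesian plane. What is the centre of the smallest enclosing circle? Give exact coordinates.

(-1.5, -5)

Side lengths²: A_1A_2² = 1, A_1A_3² = 26, A_2A_3² = 29.
Since A_2A_3² = 29 ≥ 26 + 1 = 27, the angle opposite A_2A_3 is not acute, so the smallest enclosing circle has A_2A_3 as diameter.
Centre = midpoint of A_2A_3 = (-1.5, -5), r² = 29/4 = 7.25.
Centre = (-1.5, -5).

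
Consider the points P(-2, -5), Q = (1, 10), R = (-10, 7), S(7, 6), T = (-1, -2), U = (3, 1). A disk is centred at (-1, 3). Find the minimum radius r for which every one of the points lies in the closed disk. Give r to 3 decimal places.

The required radius is the distance from (-1, 3) to the farthest point.
Squared distances: 65, 53, 97, 73, 25, 20.
Maximum is 97, attained at R.
r = √97 ≈ 9.849.

9.849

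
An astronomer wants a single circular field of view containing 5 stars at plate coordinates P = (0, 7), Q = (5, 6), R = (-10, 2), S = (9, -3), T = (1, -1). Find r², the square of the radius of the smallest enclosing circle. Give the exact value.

96.5

By Welzl's lemma the MEC is supported by two points (diametrically opposite) or three points (on a circumcircle).
The farthest pair is R–S with squared distance 386. The circle on this segment as diameter has centre (-0.5, -0.5) and r² = 386/4 = 96.5.
Check P: distance² to centre = 56.5 ≤ 96.5, so it lies inside.
All remaining points lie in this disk, and no smaller disk contains both endpoints, so this is the minimum enclosing circle.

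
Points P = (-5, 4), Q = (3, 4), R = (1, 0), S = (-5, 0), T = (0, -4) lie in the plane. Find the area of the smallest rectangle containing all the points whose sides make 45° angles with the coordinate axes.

78

In coordinates u = x + y, v = x − y the rectangle is axis-aligned; the map (x,y)→(u,v) scales areas by 2.
u-values: -1, 7, 1, -5, -4; range = 7 − (-5) = 12.
v-values: -9, -1, 1, -5, 4; range = 4 − (-9) = 13.
Area = (12 × 13) / 2 = 78.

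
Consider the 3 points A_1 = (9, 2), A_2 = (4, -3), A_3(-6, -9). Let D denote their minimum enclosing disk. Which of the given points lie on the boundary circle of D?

A_1, A_3

Side lengths²: A_1A_2² = 50, A_1A_3² = 346, A_2A_3² = 136.
Since A_1A_3² = 346 ≥ 136 + 50 = 186, the angle opposite A_1A_3 is not acute, so the smallest enclosing circle has A_1A_3 as diameter.
Centre = midpoint of A_1A_3 = (1.5, -3.5), r² = 346/4 = 86.5.
The points at distance exactly r from the centre are A_1, A_3 — 2 points.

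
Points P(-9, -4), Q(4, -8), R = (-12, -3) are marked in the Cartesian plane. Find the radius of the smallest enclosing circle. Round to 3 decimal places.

8.382

Side lengths²: PQ² = 185, PR² = 10, QR² = 281.
Since QR² = 281 ≥ 185 + 10 = 195, the angle opposite QR is not acute, so the smallest enclosing circle has QR as diameter.
Centre = midpoint of QR = (-4, -5.5), r² = 281/4 = 70.25.
r = √(70.25) ≈ 8.382.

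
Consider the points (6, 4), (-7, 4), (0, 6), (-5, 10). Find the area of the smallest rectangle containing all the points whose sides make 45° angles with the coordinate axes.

In coordinates u = x + y, v = x − y the rectangle is axis-aligned; the map (x,y)→(u,v) scales areas by 2.
u-values: 10, -3, 6, 5; range = 10 − (-3) = 13.
v-values: 2, -11, -6, -15; range = 2 − (-15) = 17.
Area = (13 × 17) / 2 = 110.5.

110.5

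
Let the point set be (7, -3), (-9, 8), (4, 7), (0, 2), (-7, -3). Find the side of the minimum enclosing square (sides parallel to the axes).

16

The bounding box has width 16 and height 11.
An axis-aligned square enclosing the set must have side ≥ max(width, height).
So the minimum side is max(16, 11) = 16.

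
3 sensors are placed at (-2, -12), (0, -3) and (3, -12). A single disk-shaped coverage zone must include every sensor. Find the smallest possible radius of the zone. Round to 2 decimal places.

Call the three points A, B, C in the order given.
Side lengths²: AB² = 85, AC² = 25, BC² = 90.
Since BC² = 90 < 85 + 25 = 110, the triangle is acute, so the smallest enclosing circle is the circumcircle.
Circumcentre = (0.5, -47/6), r² = 425/18.
r = √(425/18) ≈ 4.86.

4.86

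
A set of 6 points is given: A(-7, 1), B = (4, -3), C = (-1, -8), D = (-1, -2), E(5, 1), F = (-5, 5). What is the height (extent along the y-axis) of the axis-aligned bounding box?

max y = 5, min y = -8, so height = 13.

13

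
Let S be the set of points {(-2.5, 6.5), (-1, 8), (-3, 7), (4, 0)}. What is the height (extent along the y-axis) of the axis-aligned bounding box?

max y = 8, min y = 0, so height = 8.

8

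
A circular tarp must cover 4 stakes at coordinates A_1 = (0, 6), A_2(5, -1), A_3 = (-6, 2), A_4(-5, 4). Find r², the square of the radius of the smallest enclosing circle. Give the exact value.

The farthest pair is A_2–A_3 with squared distance 130. The circle on this segment as diameter has centre (-0.5, 0.5) and r² = 130/4 = 32.5.
Check A_1: distance² to centre = 30.5 ≤ 32.5, so it lies inside.
All remaining points lie in this disk, and no smaller disk contains both endpoints, so this is the minimum enclosing circle.

32.5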